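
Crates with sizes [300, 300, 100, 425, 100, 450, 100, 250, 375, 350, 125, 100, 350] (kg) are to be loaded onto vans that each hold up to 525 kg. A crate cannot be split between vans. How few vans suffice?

8

Total = 450 + 425 + 375 + 350 + 350 + 300 + 300 + 250 + 125 + 100 + 100 + 100 + 100 = 3325 kg.
Lower bound: ⌈3325/525⌉ = 7 vans.
A packing using 8 vans:
  van 1: 450 = 450
  van 2: 425 + 100 = 525
  van 3: 375 + 125 = 500
  van 4: 350 + 100 = 450
  van 5: 350 + 100 = 450
  van 6: 300 + 100 = 400
  van 7: 300 = 300
  van 8: 250 = 250
No arrangement into 7 vans stays within capacity, so 8 is optimal.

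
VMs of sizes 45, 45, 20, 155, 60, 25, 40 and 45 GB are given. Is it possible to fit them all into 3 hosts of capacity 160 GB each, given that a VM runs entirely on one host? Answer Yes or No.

A valid assignment using 3 hosts:
  host 1: 155 = 155
  host 2: 60 + 45 + 45 = 150
  host 3: 45 + 40 + 25 + 20 = 130
Every load is within 160 GB, so 3 hosts suffice.

Yes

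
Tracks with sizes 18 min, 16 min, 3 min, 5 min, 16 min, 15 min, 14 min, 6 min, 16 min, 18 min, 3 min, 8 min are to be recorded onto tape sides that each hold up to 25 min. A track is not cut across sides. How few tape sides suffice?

7

Total = 18 + 18 + 16 + 16 + 16 + 15 + 14 + 8 + 6 + 5 + 3 + 3 = 138 min.
Lower bound: ⌈138/25⌉ = 6 tape sides.
Also, 7 tracks each exceed 25/2 min, and no two of those can share a side, so at least 7 tape sides are needed.
A packing using 7 tape sides:
  side 1: 18 + 6 = 24
  side 2: 18 + 5 = 23
  side 3: 16 + 8 = 24
  side 4: 16 + 3 + 3 = 22
  side 5: 16 = 16
  side 6: 15 = 15
  side 7: 14 = 14
This matches the lower bound, so 7 is optimal.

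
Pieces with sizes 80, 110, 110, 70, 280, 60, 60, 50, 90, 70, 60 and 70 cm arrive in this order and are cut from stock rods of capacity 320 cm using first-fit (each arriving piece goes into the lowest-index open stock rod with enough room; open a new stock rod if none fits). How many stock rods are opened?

  80 → stock rod 1 (new)  [load 80/320]
  110 → stock rod 1  [load 190/320]
  110 → stock rod 1  [load 300/320]
  70 → stock rod 2 (new)  [load 70/320]
  280 → stock rod 3 (new)  [load 280/320]
  60 → stock rod 2  [load 130/320]
  60 → stock rod 2  [load 190/320]
  50 → stock rod 2  [load 240/320]
  90 → stock rod 4 (new)  [load 90/320]
  70 → stock rod 2  [load 310/320]
  60 → stock rod 4  [load 150/320]
  70 → stock rod 4  [load 220/320]
4 stock rods opened.

4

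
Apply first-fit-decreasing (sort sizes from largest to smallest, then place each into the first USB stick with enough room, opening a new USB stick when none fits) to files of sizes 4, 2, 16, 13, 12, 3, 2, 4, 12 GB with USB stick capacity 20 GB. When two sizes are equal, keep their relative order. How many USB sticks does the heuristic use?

4

Sorted descending: 16, 13, 12, 12, 4, 4, 3, 2, 2.
  16 → USB stick 1 (new)  [load 16/20]
  13 → USB stick 2 (new)  [load 13/20]
  12 → USB stick 3 (new)  [load 12/20]
  12 → USB stick 4 (new)  [load 12/20]
  4 → USB stick 1  [load 20/20]
  4 → USB stick 2  [load 17/20]
  3 → USB stick 2  [load 20/20]
  2 → USB stick 3  [load 14/20]
  2 → USB stick 3  [load 16/20]
4 USB sticks opened.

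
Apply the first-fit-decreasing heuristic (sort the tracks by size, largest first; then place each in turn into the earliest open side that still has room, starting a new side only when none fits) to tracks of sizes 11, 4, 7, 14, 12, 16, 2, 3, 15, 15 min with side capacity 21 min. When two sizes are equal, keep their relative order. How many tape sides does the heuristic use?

6

Sorted descending: 16, 15, 15, 14, 12, 11, 7, 4, 3, 2.
  16 → side 1 (new)  [load 16/21]
  15 → side 2 (new)  [load 15/21]
  15 → side 3 (new)  [load 15/21]
  14 → side 4 (new)  [load 14/21]
  12 → side 5 (new)  [load 12/21]
  11 → side 6 (new)  [load 11/21]
  7 → side 4  [load 21/21]
  4 → side 1  [load 20/21]
  3 → side 2  [load 18/21]
  2 → side 2  [load 20/21]
6 tape sides opened.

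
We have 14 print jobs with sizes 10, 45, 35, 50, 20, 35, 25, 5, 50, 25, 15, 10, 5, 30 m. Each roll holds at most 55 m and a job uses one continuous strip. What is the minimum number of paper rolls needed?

Total = 50 + 50 + 45 + 35 + 35 + 30 + 25 + 25 + 20 + 15 + 10 + 10 + 5 + 5 = 360 m.
Lower bound: ⌈360/55⌉ = 7 paper rolls.
A packing using 7 paper rolls:
  roll 1: 50 + 5 = 55
  roll 2: 50 + 5 = 55
  roll 3: 45 + 10 = 55
  roll 4: 35 + 20 = 55
  roll 5: 35 + 15 = 50
  roll 6: 30 + 25 = 55
  roll 7: 25 + 10 = 35
This matches the lower bound, so 7 is optimal.

7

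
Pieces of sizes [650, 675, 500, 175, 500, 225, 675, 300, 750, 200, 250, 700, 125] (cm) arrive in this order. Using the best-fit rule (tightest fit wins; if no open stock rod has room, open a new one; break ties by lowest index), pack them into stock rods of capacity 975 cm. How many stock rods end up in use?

7

  650 → stock rod 1 (new)  [load 650/975]
  675 → stock rod 2 (new)  [load 675/975]
  500 → stock rod 3 (new)  [load 500/975]
  175 → stock rod 2  [load 850/975]
  500 → stock rod 4 (new)  [load 500/975]
  225 → stock rod 1  [load 875/975]
  675 → stock rod 5 (new)  [load 675/975]
  300 → stock rod 5  [load 975/975]
  750 → stock rod 6 (new)  [load 750/975]
  200 → stock rod 6  [load 950/975]
  250 → stock rod 3  [load 750/975]
  700 → stock rod 7 (new)  [load 700/975]
  125 → stock rod 2  [load 975/975]
7 stock rods opened.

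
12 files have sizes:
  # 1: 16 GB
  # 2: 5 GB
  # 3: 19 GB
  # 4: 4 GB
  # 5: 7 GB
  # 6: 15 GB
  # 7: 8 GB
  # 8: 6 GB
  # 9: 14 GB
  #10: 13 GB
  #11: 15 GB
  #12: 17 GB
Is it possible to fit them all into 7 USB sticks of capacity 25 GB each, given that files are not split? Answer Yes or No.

A valid assignment using 7 USB sticks:
  USB stick 1: 19 + 6 = 25
  USB stick 2: 17 + 8 = 25
  USB stick 3: 16 + 7 = 23
  USB stick 4: 15 + 5 + 4 = 24
  USB stick 5: 15 = 15
  USB stick 6: 14 = 14
  USB stick 7: 13 = 13
Every load is within 25 GB, so 7 USB sticks suffice.

Yes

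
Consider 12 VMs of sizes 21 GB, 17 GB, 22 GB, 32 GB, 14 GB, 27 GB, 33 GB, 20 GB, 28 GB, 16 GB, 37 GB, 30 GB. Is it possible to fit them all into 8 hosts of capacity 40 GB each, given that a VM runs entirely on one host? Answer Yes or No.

Total = 297 GB; ⌈297/40⌉ = 8.
The bound of 8 does not rule out 8, but exhaustive search shows no assignment into 8 hosts of capacity 40 GB exists — the minimum is 9.

No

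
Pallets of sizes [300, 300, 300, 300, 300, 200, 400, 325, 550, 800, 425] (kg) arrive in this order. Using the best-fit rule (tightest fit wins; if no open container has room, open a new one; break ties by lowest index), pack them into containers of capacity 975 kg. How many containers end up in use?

5

  300 → container 1 (new)  [load 300/975]
  300 → container 1  [load 600/975]
  300 → container 1  [load 900/975]
  300 → container 2 (new)  [load 300/975]
  300 → container 2  [load 600/975]
  200 → container 2  [load 800/975]
  400 → container 3 (new)  [load 400/975]
  325 → container 3  [load 725/975]
  550 → container 4 (new)  [load 550/975]
  800 → container 5 (new)  [load 800/975]
  425 → container 4  [load 975/975]
5 containers opened.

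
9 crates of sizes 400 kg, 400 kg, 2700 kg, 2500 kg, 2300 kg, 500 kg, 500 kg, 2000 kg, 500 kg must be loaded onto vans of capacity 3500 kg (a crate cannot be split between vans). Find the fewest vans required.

4

Total = 2700 + 2500 + 2300 + 2000 + 500 + 500 + 500 + 400 + 400 = 11800 kg.
Lower bound: ⌈11800/3500⌉ = 4 vans.
A packing using 4 vans:
  van 1: 2700 + 500 = 3200
  van 2: 2500 + 500 + 500 = 3500
  van 3: 2300 + 400 + 400 = 3100
  van 4: 2000 = 2000
This matches the lower bound, so 4 is optimal.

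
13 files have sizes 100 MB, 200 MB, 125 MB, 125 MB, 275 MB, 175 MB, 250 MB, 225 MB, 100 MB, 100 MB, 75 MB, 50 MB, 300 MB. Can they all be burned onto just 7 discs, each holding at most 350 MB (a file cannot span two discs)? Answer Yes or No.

A valid assignment using 7 discs:
  disc 1: 300 + 50 = 350
  disc 2: 275 + 75 = 350
  disc 3: 250 + 100 = 350
  disc 4: 225 + 125 = 350
  disc 5: 200 + 125 = 325
  disc 6: 175 + 100 = 275
  disc 7: 100 = 100
Every load is within 350 MB, so 7 discs suffice.

Yes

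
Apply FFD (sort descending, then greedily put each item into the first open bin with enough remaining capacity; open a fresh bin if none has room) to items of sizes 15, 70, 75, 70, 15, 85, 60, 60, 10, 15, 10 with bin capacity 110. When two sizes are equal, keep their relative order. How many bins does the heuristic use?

Sorted descending: 85, 75, 70, 70, 60, 60, 15, 15, 15, 10, 10.
  85 → bin 1 (new)  [load 85/110]
  75 → bin 2 (new)  [load 75/110]
  70 → bin 3 (new)  [load 70/110]
  70 → bin 4 (new)  [load 70/110]
  60 → bin 5 (new)  [load 60/110]
  60 → bin 6 (new)  [load 60/110]
  15 → bin 1  [load 100/110]
  15 → bin 2  [load 90/110]
  15 → bin 2  [load 105/110]
  10 → bin 1  [load 110/110]
  10 → bin 3  [load 80/110]
6 bins opened.

6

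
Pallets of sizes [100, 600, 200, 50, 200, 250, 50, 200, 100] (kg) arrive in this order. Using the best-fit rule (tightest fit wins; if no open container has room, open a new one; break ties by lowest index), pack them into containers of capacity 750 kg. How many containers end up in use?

3

  100 → container 1 (new)  [load 100/750]
  600 → container 1  [load 700/750]
  200 → container 2 (new)  [load 200/750]
  50 → container 1  [load 750/750]
  200 → container 2  [load 400/750]
  250 → container 2  [load 650/750]
  50 → container 2  [load 700/750]
  200 → container 3 (new)  [load 200/750]
  100 → container 3  [load 300/750]
3 containers opened.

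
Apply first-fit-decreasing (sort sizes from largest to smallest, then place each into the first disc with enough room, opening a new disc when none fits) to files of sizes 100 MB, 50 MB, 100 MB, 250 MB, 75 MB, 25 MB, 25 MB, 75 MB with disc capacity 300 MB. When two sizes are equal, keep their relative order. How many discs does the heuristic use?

3

Sorted descending: 250, 100, 100, 75, 75, 50, 25, 25.
  250 → disc 1 (new)  [load 250/300]
  100 → disc 2 (new)  [load 100/300]
  100 → disc 2  [load 200/300]
  75 → disc 2  [load 275/300]
  75 → disc 3 (new)  [load 75/300]
  50 → disc 1  [load 300/300]
  25 → disc 2  [load 300/300]
  25 → disc 3  [load 100/300]
3 discs opened.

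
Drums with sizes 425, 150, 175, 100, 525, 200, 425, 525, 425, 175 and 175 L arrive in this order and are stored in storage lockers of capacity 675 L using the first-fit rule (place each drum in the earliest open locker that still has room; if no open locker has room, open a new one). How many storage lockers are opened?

  425 → locker 1 (new)  [load 425/675]
  150 → locker 1  [load 575/675]
  175 → locker 2 (new)  [load 175/675]
  100 → locker 1  [load 675/675]
  525 → locker 3 (new)  [load 525/675]
  200 → locker 2  [load 375/675]
  425 → locker 4 (new)  [load 425/675]
  525 → locker 5 (new)  [load 525/675]
  425 → locker 6 (new)  [load 425/675]
  175 → locker 2  [load 550/675]
  175 → locker 4  [load 600/675]
6 storage lockers opened.

6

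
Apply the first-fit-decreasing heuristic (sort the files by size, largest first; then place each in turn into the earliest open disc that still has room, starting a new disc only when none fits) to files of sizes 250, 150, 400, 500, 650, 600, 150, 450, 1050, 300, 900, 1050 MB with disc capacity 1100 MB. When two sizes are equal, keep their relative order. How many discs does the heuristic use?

6

Sorted descending: 1050, 1050, 900, 650, 600, 500, 450, 400, 300, 250, 150, 150.
  1050 → disc 1 (new)  [load 1050/1100]
  1050 → disc 2 (new)  [load 1050/1100]
  900 → disc 3 (new)  [load 900/1100]
  650 → disc 4 (new)  [load 650/1100]
  600 → disc 5 (new)  [load 600/1100]
  500 → disc 5  [load 1100/1100]
  450 → disc 4  [load 1100/1100]
  400 → disc 6 (new)  [load 400/1100]
  300 → disc 6  [load 700/1100]
  250 → disc 6  [load 950/1100]
  150 → disc 3  [load 1050/1100]
  150 → disc 6  [load 1100/1100]
6 discs opened.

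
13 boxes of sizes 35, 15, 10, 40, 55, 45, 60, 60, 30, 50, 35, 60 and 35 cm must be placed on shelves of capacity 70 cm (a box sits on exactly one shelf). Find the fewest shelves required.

Total = 60 + 60 + 60 + 55 + 50 + 45 + 40 + 35 + 35 + 35 + 30 + 15 + 10 = 530 cm.
Lower bound: ⌈530/70⌉ = 8 shelves.
A packing using 9 shelves:
  shelf 1: 60 + 10 = 70
  shelf 2: 60 = 60
  shelf 3: 60 = 60
  shelf 4: 55 + 15 = 70
  shelf 5: 50 = 50
  shelf 6: 45 = 45
  shelf 7: 40 + 30 = 70
  shelf 8: 35 + 35 = 70
  shelf 9: 35 = 35
No arrangement into 8 shelves stays within capacity, so 9 is optimal.

9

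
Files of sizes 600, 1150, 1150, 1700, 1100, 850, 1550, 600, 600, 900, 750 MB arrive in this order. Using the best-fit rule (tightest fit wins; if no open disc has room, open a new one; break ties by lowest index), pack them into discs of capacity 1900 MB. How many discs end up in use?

  600 → disc 1 (new)  [load 600/1900]
  1150 → disc 1  [load 1750/1900]
  1150 → disc 2 (new)  [load 1150/1900]
  1700 → disc 3 (new)  [load 1700/1900]
  1100 → disc 4 (new)  [load 1100/1900]
  850 → disc 5 (new)  [load 850/1900]
  1550 → disc 6 (new)  [load 1550/1900]
  600 → disc 2  [load 1750/1900]
  600 → disc 4  [load 1700/1900]
  900 → disc 5  [load 1750/1900]
  750 → disc 7 (new)  [load 750/1900]
7 discs opened.

7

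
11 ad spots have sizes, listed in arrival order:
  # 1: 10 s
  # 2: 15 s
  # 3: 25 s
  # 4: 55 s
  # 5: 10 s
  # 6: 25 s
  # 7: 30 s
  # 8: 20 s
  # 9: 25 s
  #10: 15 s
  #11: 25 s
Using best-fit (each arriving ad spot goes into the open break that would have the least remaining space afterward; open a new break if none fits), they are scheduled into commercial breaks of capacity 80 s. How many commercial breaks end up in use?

  10 → break 1 (new)  [load 10/80]
  15 → break 1  [load 25/80]
  25 → break 1  [load 50/80]
  55 → break 2 (new)  [load 55/80]
  10 → break 2  [load 65/80]
  25 → break 1  [load 75/80]
  30 → break 3 (new)  [load 30/80]
  20 → break 3  [load 50/80]
  25 → break 3  [load 75/80]
  15 → break 2  [load 80/80]
  25 → break 4 (new)  [load 25/80]
4 commercial breaks opened.

4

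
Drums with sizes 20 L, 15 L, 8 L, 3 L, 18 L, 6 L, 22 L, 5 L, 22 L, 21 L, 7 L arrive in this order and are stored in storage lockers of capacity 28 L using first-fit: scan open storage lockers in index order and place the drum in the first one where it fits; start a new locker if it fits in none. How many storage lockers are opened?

6

  20 → locker 1 (new)  [load 20/28]
  15 → locker 2 (new)  [load 15/28]
  8 → locker 1  [load 28/28]
  3 → locker 2  [load 18/28]
  18 → locker 3 (new)  [load 18/28]
  6 → locker 2  [load 24/28]
  22 → locker 4 (new)  [load 22/28]
  5 → locker 3  [load 23/28]
  22 → locker 5 (new)  [load 22/28]
  21 → locker 6 (new)  [load 21/28]
  7 → locker 6  [load 28/28]
6 storage lockers opened.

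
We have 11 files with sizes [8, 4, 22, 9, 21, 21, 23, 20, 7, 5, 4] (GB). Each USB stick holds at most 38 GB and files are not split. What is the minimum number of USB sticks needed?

Total = 23 + 22 + 21 + 21 + 20 + 9 + 8 + 7 + 5 + 4 + 4 = 144 GB.
Lower bound: ⌈144/38⌉ = 4 USB sticks.
Also, 5 files each exceed 19 GB, and no two of those can share a USB stick, so at least 5 USB sticks are needed.
A packing using 5 USB sticks:
  USB stick 1: 23 + 9 + 5 = 37
  USB stick 2: 22 + 8 + 7 = 37
  USB stick 3: 21 + 4 + 4 = 29
  USB stick 4: 21 = 21
  USB stick 5: 20 = 20
This matches the lower bound, so 5 is optimal.

5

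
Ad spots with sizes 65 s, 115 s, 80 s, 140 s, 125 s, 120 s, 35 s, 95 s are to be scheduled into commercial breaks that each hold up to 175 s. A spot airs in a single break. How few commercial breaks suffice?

6

Total = 140 + 125 + 120 + 115 + 95 + 80 + 65 + 35 = 775 s.
Lower bound: ⌈775/175⌉ = 5 commercial breaks.
A packing using 6 commercial breaks:
  break 1: 140 + 35 = 175
  break 2: 125 = 125
  break 3: 120 = 120
  break 4: 115 = 115
  break 5: 95 + 80 = 175
  break 6: 65 = 65
No arrangement into 5 commercial breaks stays within capacity, so 6 is optimal.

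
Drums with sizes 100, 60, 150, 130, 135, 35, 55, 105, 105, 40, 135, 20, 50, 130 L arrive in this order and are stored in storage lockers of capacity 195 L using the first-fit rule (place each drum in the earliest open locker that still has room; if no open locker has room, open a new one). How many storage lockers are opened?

  100 → locker 1 (new)  [load 100/195]
  60 → locker 1  [load 160/195]
  150 → locker 2 (new)  [load 150/195]
  130 → locker 3 (new)  [load 130/195]
  135 → locker 4 (new)  [load 135/195]
  35 → locker 1  [load 195/195]
  55 → locker 3  [load 185/195]
  105 → locker 5 (new)  [load 105/195]
  105 → locker 6 (new)  [load 105/195]
  40 → locker 2  [load 190/195]
  135 → locker 7 (new)  [load 135/195]
  20 → locker 4  [load 155/195]
  50 → locker 5  [load 155/195]
  130 → locker 8 (new)  [load 130/195]
8 storage lockers opened.

8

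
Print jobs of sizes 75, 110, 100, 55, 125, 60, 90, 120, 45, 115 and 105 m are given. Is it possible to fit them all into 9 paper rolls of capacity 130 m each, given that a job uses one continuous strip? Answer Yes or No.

A valid assignment using 9 paper rolls:
  roll 1: 125 = 125
  roll 2: 120 = 120
  roll 3: 115 = 115
  roll 4: 110 = 110
  roll 5: 105 = 105
  roll 6: 100 = 100
  roll 7: 90 = 90
  roll 8: 75 + 55 = 130
  roll 9: 60 + 45 = 105
Every load is within 130 m, so 9 paper rolls suffice.

Yes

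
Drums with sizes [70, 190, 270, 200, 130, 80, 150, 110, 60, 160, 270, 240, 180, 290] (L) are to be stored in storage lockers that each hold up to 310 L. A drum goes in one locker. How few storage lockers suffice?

Total = 290 + 270 + 270 + 240 + 200 + 190 + 180 + 160 + 150 + 130 + 110 + 80 + 70 + 60 = 2400 L.
Lower bound: ⌈2400/310⌉ = 8 storage lockers.
A packing using 9 storage lockers:
  locker 1: 290 = 290
  locker 2: 270 = 270
  locker 3: 270 = 270
  locker 4: 240 + 70 = 310
  locker 5: 200 + 110 = 310
  locker 6: 190 + 80 = 270
  locker 7: 180 + 130 = 310
  locker 8: 160 + 150 = 310
  locker 9: 60 = 60
No arrangement into 8 storage lockers stays within capacity, so 9 is optimal.

9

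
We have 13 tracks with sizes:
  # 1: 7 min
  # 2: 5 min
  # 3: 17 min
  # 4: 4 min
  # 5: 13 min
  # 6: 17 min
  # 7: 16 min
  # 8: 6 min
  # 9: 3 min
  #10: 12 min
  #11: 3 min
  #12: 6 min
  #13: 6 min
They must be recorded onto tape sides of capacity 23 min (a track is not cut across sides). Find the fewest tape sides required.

Total = 17 + 17 + 16 + 13 + 12 + 7 + 6 + 6 + 6 + 5 + 4 + 3 + 3 = 115 min.
Lower bound: ⌈115/23⌉ = 5 tape sides.
A packing using 5 tape sides:
  side 1: 17 + 6 = 23
  side 2: 17 + 6 = 23
  side 3: 16 + 7 = 23
  side 4: 13 + 6 + 4 = 23
  side 5: 12 + 5 + 3 + 3 = 23
This matches the lower bound, so 5 is optimal.

5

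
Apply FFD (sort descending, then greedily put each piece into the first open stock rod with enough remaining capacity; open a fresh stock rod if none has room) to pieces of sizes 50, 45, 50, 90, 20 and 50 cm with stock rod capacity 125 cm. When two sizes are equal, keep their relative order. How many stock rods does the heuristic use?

3

Sorted descending: 90, 50, 50, 50, 45, 20.
  90 → stock rod 1 (new)  [load 90/125]
  50 → stock rod 2 (new)  [load 50/125]
  50 → stock rod 2  [load 100/125]
  50 → stock rod 3 (new)  [load 50/125]
  45 → stock rod 3  [load 95/125]
  20 → stock rod 1  [load 110/125]
3 stock rods opened.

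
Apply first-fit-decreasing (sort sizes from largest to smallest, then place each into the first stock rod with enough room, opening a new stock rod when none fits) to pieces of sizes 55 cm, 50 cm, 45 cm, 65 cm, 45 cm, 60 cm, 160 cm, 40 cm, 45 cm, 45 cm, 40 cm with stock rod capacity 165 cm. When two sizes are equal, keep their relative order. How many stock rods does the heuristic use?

5

Sorted descending: 160, 65, 60, 55, 50, 45, 45, 45, 45, 40, 40.
  160 → stock rod 1 (new)  [load 160/165]
  65 → stock rod 2 (new)  [load 65/165]
  60 → stock rod 2  [load 125/165]
  55 → stock rod 3 (new)  [load 55/165]
  50 → stock rod 3  [load 105/165]
  45 → stock rod 3  [load 150/165]
  45 → stock rod 4 (new)  [load 45/165]
  45 → stock rod 4  [load 90/165]
  45 → stock rod 4  [load 135/165]
  40 → stock rod 2  [load 165/165]
  40 → stock rod 5 (new)  [load 40/165]
5 stock rods opened.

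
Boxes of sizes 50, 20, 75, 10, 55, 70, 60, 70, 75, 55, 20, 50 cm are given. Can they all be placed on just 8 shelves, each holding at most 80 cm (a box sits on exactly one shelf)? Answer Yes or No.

Total = 610 cm; ⌈610/80⌉ = 8.
9 boxes each exceed half the capacity and cannot share a shelf, forcing at least 9 shelves.
At least 9 shelves are required, but only 8 are allowed.

No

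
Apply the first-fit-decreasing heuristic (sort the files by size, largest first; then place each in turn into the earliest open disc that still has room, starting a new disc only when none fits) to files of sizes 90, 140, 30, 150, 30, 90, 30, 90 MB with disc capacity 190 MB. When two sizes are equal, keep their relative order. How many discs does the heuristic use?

Sorted descending: 150, 140, 90, 90, 90, 30, 30, 30.
  150 → disc 1 (new)  [load 150/190]
  140 → disc 2 (new)  [load 140/190]
  90 → disc 3 (new)  [load 90/190]
  90 → disc 3  [load 180/190]
  90 → disc 4 (new)  [load 90/190]
  30 → disc 1  [load 180/190]
  30 → disc 2  [load 170/190]
  30 → disc 4  [load 120/190]
4 discs opened.

4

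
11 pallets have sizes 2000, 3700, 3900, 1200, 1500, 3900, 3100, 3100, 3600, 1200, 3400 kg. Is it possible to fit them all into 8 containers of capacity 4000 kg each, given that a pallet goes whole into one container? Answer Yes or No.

No

Total = 30600 kg; ⌈30600/4000⌉ = 8.
The bound of 8 does not rule out 8, but exhaustive search shows no assignment into 8 containers of capacity 4000 kg exists — the minimum is 9.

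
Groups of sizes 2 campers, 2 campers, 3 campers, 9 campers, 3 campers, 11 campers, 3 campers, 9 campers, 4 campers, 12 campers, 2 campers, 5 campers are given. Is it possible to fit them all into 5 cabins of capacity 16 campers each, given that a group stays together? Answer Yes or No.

A valid assignment using 5 cabins:
  cabin 1: 12 + 4 = 16
  cabin 2: 11 + 5 = 16
  cabin 3: 9 + 3 + 3 = 15
  cabin 4: 9 + 3 + 2 + 2 = 16
  cabin 5: 2 = 2
Every load is within 16 campers, so 5 cabins suffice.

Yes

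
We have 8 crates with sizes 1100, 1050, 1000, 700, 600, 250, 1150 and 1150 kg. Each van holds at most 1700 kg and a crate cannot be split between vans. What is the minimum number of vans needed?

Total = 1150 + 1150 + 1100 + 1050 + 1000 + 700 + 600 + 250 = 7000 kg.
Lower bound: ⌈7000/1700⌉ = 5 vans.
A packing using 5 vans:
  van 1: 1150 + 250 = 1400
  van 2: 1150 = 1150
  van 3: 1100 + 600 = 1700
  van 4: 1050 = 1050
  van 5: 1000 + 700 = 1700
This matches the lower bound, so 5 is optimal.

5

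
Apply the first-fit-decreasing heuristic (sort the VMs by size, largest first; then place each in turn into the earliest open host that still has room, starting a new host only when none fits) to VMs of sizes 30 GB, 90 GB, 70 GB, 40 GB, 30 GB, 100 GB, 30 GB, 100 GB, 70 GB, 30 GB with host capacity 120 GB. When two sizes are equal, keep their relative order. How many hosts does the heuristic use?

6

Sorted descending: 100, 100, 90, 70, 70, 40, 30, 30, 30, 30.
  100 → host 1 (new)  [load 100/120]
  100 → host 2 (new)  [load 100/120]
  90 → host 3 (new)  [load 90/120]
  70 → host 4 (new)  [load 70/120]
  70 → host 5 (new)  [load 70/120]
  40 → host 4  [load 110/120]
  30 → host 3  [load 120/120]
  30 → host 5  [load 100/120]
  30 → host 6 (new)  [load 30/120]
  30 → host 6  [load 60/120]
6 hosts opened.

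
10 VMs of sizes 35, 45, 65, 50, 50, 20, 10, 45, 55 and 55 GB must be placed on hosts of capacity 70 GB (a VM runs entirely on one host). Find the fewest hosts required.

Total = 65 + 55 + 55 + 50 + 50 + 45 + 45 + 35 + 20 + 10 = 430 GB.
Lower bound: ⌈430/70⌉ = 7 hosts.
A packing using 8 hosts:
  host 1: 65 = 65
  host 2: 55 + 10 = 65
  host 3: 55 = 55
  host 4: 50 + 20 = 70
  host 5: 50 = 50
  host 6: 45 = 45
  host 7: 45 = 45
  host 8: 35 = 35
No arrangement into 7 hosts stays within capacity, so 8 is optimal.

8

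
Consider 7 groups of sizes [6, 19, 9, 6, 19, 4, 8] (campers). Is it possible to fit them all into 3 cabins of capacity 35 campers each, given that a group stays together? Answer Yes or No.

A valid assignment using 3 cabins:
  cabin 1: 19 + 9 + 6 = 34
  cabin 2: 19 + 8 + 6 = 33
  cabin 3: 4 = 4
Every load is within 35 campers, so 3 cabins suffice.

Yes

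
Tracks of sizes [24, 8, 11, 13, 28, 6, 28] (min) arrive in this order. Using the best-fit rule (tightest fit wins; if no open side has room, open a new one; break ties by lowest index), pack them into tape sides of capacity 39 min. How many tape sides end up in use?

4

  24 → side 1 (new)  [load 24/39]
  8 → side 1  [load 32/39]
  11 → side 2 (new)  [load 11/39]
  13 → side 2  [load 24/39]
  28 → side 3 (new)  [load 28/39]
  6 → side 1  [load 38/39]
  28 → side 4 (new)  [load 28/39]
4 tape sides opened.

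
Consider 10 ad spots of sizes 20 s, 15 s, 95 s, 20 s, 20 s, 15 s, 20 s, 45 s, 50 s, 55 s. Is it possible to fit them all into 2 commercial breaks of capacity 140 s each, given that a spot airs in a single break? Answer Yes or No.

Total = 355 s; ⌈355/140⌉ = 3.
At least 3 commercial breaks are required, but only 2 are allowed.

No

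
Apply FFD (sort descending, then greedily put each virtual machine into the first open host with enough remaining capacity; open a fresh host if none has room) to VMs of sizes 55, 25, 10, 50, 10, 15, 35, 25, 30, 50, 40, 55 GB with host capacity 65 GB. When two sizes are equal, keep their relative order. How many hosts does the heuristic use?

7

Sorted descending: 55, 55, 50, 50, 40, 35, 30, 25, 25, 15, 10, 10.
  55 → host 1 (new)  [load 55/65]
  55 → host 2 (new)  [load 55/65]
  50 → host 3 (new)  [load 50/65]
  50 → host 4 (new)  [load 50/65]
  40 → host 5 (new)  [load 40/65]
  35 → host 6 (new)  [load 35/65]
  30 → host 6  [load 65/65]
  25 → host 5  [load 65/65]
  25 → host 7 (new)  [load 25/65]
  15 → host 3  [load 65/65]
  10 → host 1  [load 65/65]
  10 → host 2  [load 65/65]
7 hosts opened.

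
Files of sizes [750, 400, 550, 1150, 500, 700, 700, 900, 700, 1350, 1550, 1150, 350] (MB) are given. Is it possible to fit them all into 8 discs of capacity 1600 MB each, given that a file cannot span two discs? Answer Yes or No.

Yes

A valid assignment using 8 discs:
  disc 1: 1550 = 1550
  disc 2: 1350 = 1350
  disc 3: 1150 + 400 = 1550
  disc 4: 1150 + 350 = 1500
  disc 5: 900 + 700 = 1600
  disc 6: 750 + 700 = 1450
  disc 7: 700 + 550 = 1250
  disc 8: 500 = 500
Every load is within 1600 MB, so 8 discs suffice.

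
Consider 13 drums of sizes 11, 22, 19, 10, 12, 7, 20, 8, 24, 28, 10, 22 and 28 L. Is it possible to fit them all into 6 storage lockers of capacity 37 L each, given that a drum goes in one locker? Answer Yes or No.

No

Total = 221 L; ⌈221/37⌉ = 6.
7 drums each exceed half the capacity and cannot share a locker, forcing at least 7 storage lockers.
At least 7 storage lockers are required, but only 6 are allowed.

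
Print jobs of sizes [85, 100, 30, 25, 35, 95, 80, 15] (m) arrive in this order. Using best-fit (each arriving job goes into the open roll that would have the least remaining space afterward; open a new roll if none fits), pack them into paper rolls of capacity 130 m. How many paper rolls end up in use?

  85 → roll 1 (new)  [load 85/130]
  100 → roll 2 (new)  [load 100/130]
  30 → roll 2  [load 130/130]
  25 → roll 1  [load 110/130]
  35 → roll 3 (new)  [load 35/130]
  95 → roll 3  [load 130/130]
  80 → roll 4 (new)  [load 80/130]
  15 → roll 1  [load 125/130]
4 paper rolls opened.

4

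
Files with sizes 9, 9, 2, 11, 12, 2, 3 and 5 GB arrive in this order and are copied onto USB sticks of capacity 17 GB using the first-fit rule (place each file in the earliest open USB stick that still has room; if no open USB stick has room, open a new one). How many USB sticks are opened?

  9 → USB stick 1 (new)  [load 9/17]
  9 → USB stick 2 (new)  [load 9/17]
  2 → USB stick 1  [load 11/17]
  11 → USB stick 3 (new)  [load 11/17]
  12 → USB stick 4 (new)  [load 12/17]
  2 → USB stick 1  [load 13/17]
  3 → USB stick 1  [load 16/17]
  5 → USB stick 2  [load 14/17]
4 USB sticks opened.

4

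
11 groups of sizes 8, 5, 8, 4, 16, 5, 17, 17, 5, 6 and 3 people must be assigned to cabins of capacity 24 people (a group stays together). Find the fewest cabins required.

4

Total = 17 + 17 + 16 + 8 + 8 + 6 + 5 + 5 + 5 + 4 + 3 = 94 people.
Lower bound: ⌈94/24⌉ = 4 cabins.
A packing using 4 cabins:
  cabin 1: 17 + 6 = 23
  cabin 2: 17 + 4 + 3 = 24
  cabin 3: 16 + 8 = 24
  cabin 4: 8 + 5 + 5 + 5 = 23
This matches the lower bound, so 4 is optimal.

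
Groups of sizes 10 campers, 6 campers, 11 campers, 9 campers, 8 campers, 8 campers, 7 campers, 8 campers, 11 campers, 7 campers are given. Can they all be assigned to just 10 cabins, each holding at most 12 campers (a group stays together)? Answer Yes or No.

A valid assignment using 10 cabins:
  cabin 1: 11 = 11
  cabin 2: 11 = 11
  cabin 3: 10 = 10
  cabin 4: 9 = 9
  cabin 5: 8 = 8
  cabin 6: 8 = 8
  cabin 7: 8 = 8
  cabin 8: 7 = 7
  cabin 9: 7 = 7
  cabin 10: 6 = 6
Every load is within 12 campers, so 10 cabins suffice.

Yes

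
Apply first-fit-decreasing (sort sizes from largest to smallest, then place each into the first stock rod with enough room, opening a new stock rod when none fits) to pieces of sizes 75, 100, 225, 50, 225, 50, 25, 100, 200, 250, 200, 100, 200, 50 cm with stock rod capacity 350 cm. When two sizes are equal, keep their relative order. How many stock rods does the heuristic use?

Sorted descending: 250, 225, 225, 200, 200, 200, 100, 100, 100, 75, 50, 50, 50, 25.
  250 → stock rod 1 (new)  [load 250/350]
  225 → stock rod 2 (new)  [load 225/350]
  225 → stock rod 3 (new)  [load 225/350]
  200 → stock rod 4 (new)  [load 200/350]
  200 → stock rod 5 (new)  [load 200/350]
  200 → stock rod 6 (new)  [load 200/350]
  100 → stock rod 1  [load 350/350]
  100 → stock rod 2  [load 325/350]
  100 → stock rod 3  [load 325/350]
  75 → stock rod 4  [load 275/350]
  50 → stock rod 4  [load 325/350]
  50 → stock rod 5  [load 250/350]
  50 → stock rod 5  [load 300/350]
  25 → stock rod 2  [load 350/350]
6 stock rods opened.

6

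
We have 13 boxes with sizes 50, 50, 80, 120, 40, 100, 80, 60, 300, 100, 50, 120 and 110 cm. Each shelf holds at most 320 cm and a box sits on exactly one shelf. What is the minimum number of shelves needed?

Total = 300 + 120 + 120 + 110 + 100 + 100 + 80 + 80 + 60 + 50 + 50 + 50 + 40 = 1260 cm.
Lower bound: ⌈1260/320⌉ = 4 shelves.
A packing using 4 shelves:
  shelf 1: 300 = 300
  shelf 2: 120 + 120 + 80 = 320
  shelf 3: 110 + 100 + 60 + 50 = 320
  shelf 4: 100 + 80 + 50 + 50 + 40 = 320
This matches the lower bound, so 4 is optimal.

4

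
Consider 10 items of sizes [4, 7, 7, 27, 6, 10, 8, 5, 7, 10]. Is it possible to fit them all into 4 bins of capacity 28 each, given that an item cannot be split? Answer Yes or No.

A valid assignment using 4 bins:
  bin 1: 27 = 27
  bin 2: 10 + 10 + 8 = 28
  bin 3: 7 + 7 + 7 + 6 = 27
  bin 4: 5 + 4 = 9
Every load is within 28, so 4 bins suffice.

Yes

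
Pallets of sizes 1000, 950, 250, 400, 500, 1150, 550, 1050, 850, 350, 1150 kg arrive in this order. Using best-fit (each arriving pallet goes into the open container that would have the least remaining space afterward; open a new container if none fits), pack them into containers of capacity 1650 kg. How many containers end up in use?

6

  1000 → container 1 (new)  [load 1000/1650]
  950 → container 2 (new)  [load 950/1650]
  250 → container 1  [load 1250/1650]
  400 → container 1  [load 1650/1650]
  500 → container 2  [load 1450/1650]
  1150 → container 3 (new)  [load 1150/1650]
  550 → container 4 (new)  [load 550/1650]
  1050 → container 4  [load 1600/1650]
  850 → container 5 (new)  [load 850/1650]
  350 → container 3  [load 1500/1650]
  1150 → container 6 (new)  [load 1150/1650]
6 containers opened.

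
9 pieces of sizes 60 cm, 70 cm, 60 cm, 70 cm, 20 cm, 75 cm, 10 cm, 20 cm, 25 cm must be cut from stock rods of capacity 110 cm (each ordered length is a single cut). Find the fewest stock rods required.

Total = 75 + 70 + 70 + 60 + 60 + 25 + 20 + 20 + 10 = 410 cm.
Lower bound: ⌈410/110⌉ = 4 stock rods.
Also, 5 pieces each exceed 55 cm, and no two of those can share a stock rod, so at least 5 stock rods are needed.
A packing using 5 stock rods:
  stock rod 1: 75 + 25 + 10 = 110
  stock rod 2: 70 + 20 + 20 = 110
  stock rod 3: 70 = 70
  stock rod 4: 60 = 60
  stock rod 5: 60 = 60
This matches the lower bound, so 5 is optimal.

5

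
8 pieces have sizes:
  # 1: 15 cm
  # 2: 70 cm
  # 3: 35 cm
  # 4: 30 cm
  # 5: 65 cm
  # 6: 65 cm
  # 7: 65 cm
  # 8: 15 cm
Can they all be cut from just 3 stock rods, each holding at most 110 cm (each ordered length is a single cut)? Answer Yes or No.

No

Total = 360 cm; ⌈360/110⌉ = 4.
At least 4 stock rods are required, but only 3 are allowed.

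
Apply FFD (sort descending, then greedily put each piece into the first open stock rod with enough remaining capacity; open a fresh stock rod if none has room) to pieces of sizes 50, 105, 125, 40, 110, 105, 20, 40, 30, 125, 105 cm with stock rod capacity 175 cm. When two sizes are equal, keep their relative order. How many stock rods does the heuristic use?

Sorted descending: 125, 125, 110, 105, 105, 105, 50, 40, 40, 30, 20.
  125 → stock rod 1 (new)  [load 125/175]
  125 → stock rod 2 (new)  [load 125/175]
  110 → stock rod 3 (new)  [load 110/175]
  105 → stock rod 4 (new)  [load 105/175]
  105 → stock rod 5 (new)  [load 105/175]
  105 → stock rod 6 (new)  [load 105/175]
  50 → stock rod 1  [load 175/175]
  40 → stock rod 2  [load 165/175]
  40 → stock rod 3  [load 150/175]
  30 → stock rod 4  [load 135/175]
  20 → stock rod 3  [load 170/175]
6 stock rods opened.

6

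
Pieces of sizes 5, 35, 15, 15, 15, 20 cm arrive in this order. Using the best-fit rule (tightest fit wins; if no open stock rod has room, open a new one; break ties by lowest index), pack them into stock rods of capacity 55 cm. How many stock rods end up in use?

  5 → stock rod 1 (new)  [load 5/55]
  35 → stock rod 1  [load 40/55]
  15 → stock rod 1  [load 55/55]
  15 → stock rod 2 (new)  [load 15/55]
  15 → stock rod 2  [load 30/55]
  20 → stock rod 2  [load 50/55]
2 stock rods opened.

2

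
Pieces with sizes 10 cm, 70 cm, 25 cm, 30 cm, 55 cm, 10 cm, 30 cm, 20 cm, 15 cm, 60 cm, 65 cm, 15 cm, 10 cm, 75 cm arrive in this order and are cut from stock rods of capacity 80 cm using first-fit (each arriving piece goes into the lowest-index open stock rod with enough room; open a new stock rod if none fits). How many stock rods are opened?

7

  10 → stock rod 1 (new)  [load 10/80]
  70 → stock rod 1  [load 80/80]
  25 → stock rod 2 (new)  [load 25/80]
  30 → stock rod 2  [load 55/80]
  55 → stock rod 3 (new)  [load 55/80]
  10 → stock rod 2  [load 65/80]
  30 → stock rod 4 (new)  [load 30/80]
  20 → stock rod 3  [load 75/80]
  15 → stock rod 2  [load 80/80]
  60 → stock rod 5 (new)  [load 60/80]
  65 → stock rod 6 (new)  [load 65/80]
  15 → stock rod 4  [load 45/80]
  10 → stock rod 4  [load 55/80]
  75 → stock rod 7 (new)  [load 75/80]
7 stock rods opened.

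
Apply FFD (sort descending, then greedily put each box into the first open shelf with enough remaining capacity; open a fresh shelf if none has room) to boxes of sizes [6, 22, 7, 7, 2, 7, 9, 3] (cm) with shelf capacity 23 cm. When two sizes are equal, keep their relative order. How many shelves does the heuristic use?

Sorted descending: 22, 9, 7, 7, 7, 6, 3, 2.
  22 → shelf 1 (new)  [load 22/23]
  9 → shelf 2 (new)  [load 9/23]
  7 → shelf 2  [load 16/23]
  7 → shelf 2  [load 23/23]
  7 → shelf 3 (new)  [load 7/23]
  6 → shelf 3  [load 13/23]
  3 → shelf 3  [load 16/23]
  2 → shelf 3  [load 18/23]
3 shelves opened.

3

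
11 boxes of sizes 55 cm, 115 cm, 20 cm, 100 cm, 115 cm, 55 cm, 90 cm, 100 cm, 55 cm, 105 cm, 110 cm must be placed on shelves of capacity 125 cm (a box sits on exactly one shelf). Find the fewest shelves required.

9

Total = 115 + 115 + 110 + 105 + 100 + 100 + 90 + 55 + 55 + 55 + 20 = 920 cm.
Lower bound: ⌈920/125⌉ = 8 shelves.
A packing using 9 shelves:
  shelf 1: 115 = 115
  shelf 2: 115 = 115
  shelf 3: 110 = 110
  shelf 4: 105 + 20 = 125
  shelf 5: 100 = 100
  shelf 6: 100 = 100
  shelf 7: 90 = 90
  shelf 8: 55 + 55 = 110
  shelf 9: 55 = 55
No arrangement into 8 shelves stays within capacity, so 9 is optimal.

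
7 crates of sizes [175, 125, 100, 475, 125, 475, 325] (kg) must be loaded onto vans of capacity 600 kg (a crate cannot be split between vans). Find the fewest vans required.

3

Total = 475 + 475 + 325 + 175 + 125 + 125 + 100 = 1800 kg.
Lower bound: ⌈1800/600⌉ = 3 vans.
A packing using 3 vans:
  van 1: 475 + 125 = 600
  van 2: 475 + 125 = 600
  van 3: 325 + 175 + 100 = 600
This matches the lower bound, so 3 is optimal.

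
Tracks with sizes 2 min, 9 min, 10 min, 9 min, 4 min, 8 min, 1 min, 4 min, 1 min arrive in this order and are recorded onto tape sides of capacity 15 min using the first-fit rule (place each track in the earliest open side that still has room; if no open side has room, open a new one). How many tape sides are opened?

  2 → side 1 (new)  [load 2/15]
  9 → side 1  [load 11/15]
  10 → side 2 (new)  [load 10/15]
  9 → side 3 (new)  [load 9/15]
  4 → side 1  [load 15/15]
  8 → side 4 (new)  [load 8/15]
  1 → side 2  [load 11/15]
  4 → side 2  [load 15/15]
  1 → side 3  [load 10/15]
4 tape sides opened.

4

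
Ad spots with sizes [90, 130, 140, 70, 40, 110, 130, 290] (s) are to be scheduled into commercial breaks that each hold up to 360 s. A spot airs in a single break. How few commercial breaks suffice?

Total = 290 + 140 + 130 + 130 + 110 + 90 + 70 + 40 = 1000 s.
Lower bound: ⌈1000/360⌉ = 3 commercial breaks.
A packing using 3 commercial breaks:
  break 1: 290 + 70 = 360
  break 2: 140 + 130 + 90 = 360
  break 3: 130 + 110 + 40 = 280
This matches the lower bound, so 3 is optimal.

3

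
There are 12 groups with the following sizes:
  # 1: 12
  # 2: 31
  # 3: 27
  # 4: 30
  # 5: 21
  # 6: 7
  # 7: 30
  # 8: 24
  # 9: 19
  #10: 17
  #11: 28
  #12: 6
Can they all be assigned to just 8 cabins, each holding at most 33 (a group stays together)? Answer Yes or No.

No

Total = 252; ⌈252/33⌉ = 8.
9 groups each exceed half the capacity and cannot share a cabin, forcing at least 9 cabins.
At least 9 cabins are required, but only 8 are allowed.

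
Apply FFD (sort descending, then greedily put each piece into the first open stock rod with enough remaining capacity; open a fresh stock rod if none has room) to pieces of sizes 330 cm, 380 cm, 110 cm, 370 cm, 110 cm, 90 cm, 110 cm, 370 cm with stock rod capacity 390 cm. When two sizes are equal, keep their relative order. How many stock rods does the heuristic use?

6

Sorted descending: 380, 370, 370, 330, 110, 110, 110, 90.
  380 → stock rod 1 (new)  [load 380/390]
  370 → stock rod 2 (new)  [load 370/390]
  370 → stock rod 3 (new)  [load 370/390]
  330 → stock rod 4 (new)  [load 330/390]
  110 → stock rod 5 (new)  [load 110/390]
  110 → stock rod 5  [load 220/390]
  110 → stock rod 5  [load 330/390]
  90 → stock rod 6 (new)  [load 90/390]
6 stock rods opened.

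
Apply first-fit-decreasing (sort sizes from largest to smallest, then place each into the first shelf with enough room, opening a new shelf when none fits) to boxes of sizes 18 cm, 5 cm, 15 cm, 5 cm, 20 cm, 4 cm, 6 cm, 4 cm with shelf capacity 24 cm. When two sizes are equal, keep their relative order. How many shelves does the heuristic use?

Sorted descending: 20, 18, 15, 6, 5, 5, 4, 4.
  20 → shelf 1 (new)  [load 20/24]
  18 → shelf 2 (new)  [load 18/24]
  15 → shelf 3 (new)  [load 15/24]
  6 → shelf 2  [load 24/24]
  5 → shelf 3  [load 20/24]
  5 → shelf 4 (new)  [load 5/24]
  4 → shelf 1  [load 24/24]
  4 → shelf 3  [load 24/24]
4 shelves opened.

4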